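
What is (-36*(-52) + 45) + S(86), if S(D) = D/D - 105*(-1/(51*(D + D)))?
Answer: 5608267/2924 ≈ 1918.0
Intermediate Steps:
S(D) = 1 + 35/(34*D) (S(D) = 1 - 105*(-1/(102*D)) = 1 - (-35)/(34*D) = 1 + 35/(34*D))
(-36*(-52) + 45) + S(86) = (-36*(-52) + 45) + (35/34 + 86)/86 = (1872 + 45) + (1/86)*(2959/34) = 1917 + 2959/2924 = 5608267/2924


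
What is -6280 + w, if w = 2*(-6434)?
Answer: -19148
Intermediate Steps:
w = -12868
-6280 + w = -6280 - 12868 = -19148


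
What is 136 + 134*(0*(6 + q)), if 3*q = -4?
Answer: 136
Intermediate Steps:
q = -4/3 (q = (1/3)*(-4) = -4/3 ≈ -1.3333)
136 + 134*(0*(6 + q)) = 136 + 134*(0*(6 - 4/3)) = 136 + 134*(0*(14/3)) = 136 + 134*0 = 136 + 0 = 136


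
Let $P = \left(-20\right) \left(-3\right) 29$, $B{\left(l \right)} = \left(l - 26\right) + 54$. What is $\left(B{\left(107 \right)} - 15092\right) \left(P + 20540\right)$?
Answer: $-333241960$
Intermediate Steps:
$B{\left(l \right)} = 28 + l$ ($B{\left(l \right)} = \left(-26 + l\right) + 54 = 28 + l$)
$P = 1740$ ($P = 60 \cdot 29 = 1740$)
$\left(B{\left(107 \right)} - 15092\right) \left(P + 20540\right) = \left(\left(28 + 107\right) - 15092\right) \left(1740 + 20540\right) = \left(135 - 15092\right) 22280 = \left(-14957\right) 22280 = -333241960$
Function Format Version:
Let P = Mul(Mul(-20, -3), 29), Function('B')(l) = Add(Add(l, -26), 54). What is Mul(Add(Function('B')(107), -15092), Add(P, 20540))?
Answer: -333241960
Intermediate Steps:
Function('B')(l) = Add(28, l) (Function('B')(l) = Add(Add(-26, l), 54) = Add(28, l))
P = 1740 (P = Mul(60, 29) = 1740)
Mul(Add(Function('B')(107), -15092), Add(P, 20540)) = Mul(Add(Add(28, 107), -15092), Add(1740, 20540)) = Mul(Add(135, -15092), 22280) = Mul(-14957, 22280) = -333241960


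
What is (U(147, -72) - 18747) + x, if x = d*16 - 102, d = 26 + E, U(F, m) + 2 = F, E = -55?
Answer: -19168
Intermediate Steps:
U(F, m) = -2 + F
d = -29 (d = 26 - 55 = -29)
x = -566 (x = -29*16 - 102 = -464 - 102 = -566)
(U(147, -72) - 18747) + x = ((-2 + 147) - 18747) - 566 = (145 - 18747) - 566 = -18602 - 566 = -19168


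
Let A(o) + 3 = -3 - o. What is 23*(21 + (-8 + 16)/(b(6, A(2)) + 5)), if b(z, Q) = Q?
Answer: 1265/3 ≈ 421.67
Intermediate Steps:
A(o) = -6 - o (A(o) = -3 + (-3 - o) = -6 - o)
23*(21 + (-8 + 16)/(b(6, A(2)) + 5)) = 23*(21 + (-8 + 16)/((-6 - 1*2) + 5)) = 23*(21 + 8/((-6 - 2) + 5)) = 23*(21 + 8/(-8 + 5)) = 23*(21 + 8/(-3)) = 23*(21 + 8*(-⅓)) = 23*(21 - 8/3) = 23*(55/3) = 1265/3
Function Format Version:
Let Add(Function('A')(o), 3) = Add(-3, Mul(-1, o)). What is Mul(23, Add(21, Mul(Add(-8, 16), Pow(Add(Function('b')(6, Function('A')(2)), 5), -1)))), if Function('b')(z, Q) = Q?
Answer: Rational(1265, 3) ≈ 421.67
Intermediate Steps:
Function('A')(o) = Add(-6, Mul(-1, o)) (Function('A')(o) = Add(-3, Add(-3, Mul(-1, o))) = Add(-6, Mul(-1, o)))
Mul(23, Add(21, Mul(Add(-8, 16), Pow(Add(Function('b')(6, Function('A')(2)), 5), -1)))) = Mul(23, Add(21, Mul(Add(-8, 16), Pow(Add(Add(-6, Mul(-1, 2)), 5), -1)))) = Mul(23, Add(21, Mul(8, Pow(Add(Add(-6, -2), 5), -1)))) = Mul(23, Add(21, Mul(8, Pow(Add(-8, 5), -1)))) = Mul(23, Add(21, Mul(8, Pow(-3, -1)))) = Mul(23, Add(21, Mul(8, Rational(-1, 3)))) = Mul(23, Add(21, Rational(-8, 3))) = Mul(23, Rational(55, 3)) = Rational(1265, 3)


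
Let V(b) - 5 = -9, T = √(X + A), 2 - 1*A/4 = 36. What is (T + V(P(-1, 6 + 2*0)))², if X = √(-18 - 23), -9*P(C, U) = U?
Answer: (4 - √(-136 + I*√41))² ≈ -122.2 - 86.918*I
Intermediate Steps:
P(C, U) = -U/9
X = I*√41 (X = √(-41) = I*√41 ≈ 6.4031*I)
A = -136 (A = 8 - 4*36 = 8 - 144 = -136)
T = √(-136 + I*√41) (T = √(I*√41 - 136) = √(-136 + I*√41) ≈ 0.27446 + 11.665*I)
V(b) = -4 (V(b) = 5 - 9 = -4)
(T + V(P(-1, 6 + 2*0)))² = (√(-136 + I*√41) - 4)² = (-4 + √(-136 + I*√41))²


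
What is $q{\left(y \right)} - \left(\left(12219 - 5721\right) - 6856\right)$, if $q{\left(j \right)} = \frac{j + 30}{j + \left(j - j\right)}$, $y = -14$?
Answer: $\frac{2498}{7} \approx 356.86$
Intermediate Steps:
$q{\left(j \right)} = \frac{30 + j}{j}$ ($q{\left(j \right)} = \frac{30 + j}{j + 0} = \frac{30 + j}{j}$)
$q{\left(y \right)} - \left(\left(12219 - 5721\right) - 6856\right) = \frac{30 - 14}{-14} - \left(\left(12219 - 5721\right) - 6856\right) = \left(- \frac{1}{14}\right) 16 - \left(6498 - 6856\right) = - \frac{8}{7} - -358 = - \frac{8}{7} + 358 = \frac{2498}{7}$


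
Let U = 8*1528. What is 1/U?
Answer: 1/12224 ≈ 8.1806e-5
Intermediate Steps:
U = 12224
1/U = 1/12224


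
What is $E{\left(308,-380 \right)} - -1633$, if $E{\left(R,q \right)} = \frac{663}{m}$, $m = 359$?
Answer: $\frac{586910}{359} \approx 1634.8$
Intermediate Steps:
$E{\left(R,q \right)} = \frac{663}{359}$
$E{\left(308,-380 \right)} - -1633 = \frac{663}{359} - -1633 = \frac{663}{359} + 1633 = \frac{586910}{359}$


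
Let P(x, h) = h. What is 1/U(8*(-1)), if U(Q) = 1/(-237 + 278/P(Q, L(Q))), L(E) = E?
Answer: -1087/4 ≈ -271.75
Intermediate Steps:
U(Q) = 1/(-237 + 278/Q)
1/U(8*(-1)) = 1/(-8*(-1)/(-278 + 237*(8*(-1)))) = 1/(-1*(-8)/(-278 + 237*(-8))) = 1/(-1*(-8)/(-278 - 1896)) = 1/(-1*(-8)/(-2174)) = 1/(-1*(-8)*(-1/2174)) = 1/(-4/1087) = -1087/4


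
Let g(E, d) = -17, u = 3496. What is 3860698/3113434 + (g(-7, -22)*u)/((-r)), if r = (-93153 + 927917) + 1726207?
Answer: 5036086613623/3986707092207 ≈ 1.2632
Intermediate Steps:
r = 2560971 (r = 834764 + 1726207 = 2560971)
3860698/3113434 + (g(-7, -22)*u)/((-r)) = 3860698/3113434 + (-17*3496)/((-1*2560971)) = 3860698*(1/3113434) - 59432/(-2560971) = 1930349/1556717 - 59432*(-1/2560971) = 1930349/1556717 + 59432/2560971 = 5036086613623/3986707092207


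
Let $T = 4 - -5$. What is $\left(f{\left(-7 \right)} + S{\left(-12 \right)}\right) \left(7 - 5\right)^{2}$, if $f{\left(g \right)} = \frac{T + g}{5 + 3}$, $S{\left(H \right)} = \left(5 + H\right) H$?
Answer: $337$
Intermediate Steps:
$T = 9$ ($T = 4 + 5 = 9$)
$S{\left(H \right)} = H \left(5 + H\right)$
$f{\left(g \right)} = \frac{9}{8} + \frac{g}{8}$ ($f{\left(g \right)} = \frac{9 + g}{5 + 3} = \frac{9 + g}{8} = \left(9 + g\right) \frac{1}{8} = \frac{9}{8} + \frac{g}{8}$)
$\left(f{\left(-7 \right)} + S{\left(-12 \right)}\right) \left(7 - 5\right)^{2} = \left(\left(\frac{9}{8} + \frac{1}{8} \left(-7\right)\right) - 12 \left(5 - 12\right)\right) \left(7 - 5\right)^{2} = \left(\left(\frac{9}{8} - \frac{7}{8}\right) - -84\right) 2^{2} = \left(\frac{1}{4} + 84\right) 4 = \frac{337}{4} \cdot 4 = 337$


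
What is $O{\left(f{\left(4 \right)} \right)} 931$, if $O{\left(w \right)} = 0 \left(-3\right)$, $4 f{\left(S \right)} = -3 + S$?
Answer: $0$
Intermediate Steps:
$f{\left(S \right)} = - \frac{3}{4} + \frac{S}{4}$ ($f{\left(S \right)} = \frac{-3 + S}{4} = - \frac{3}{4} + \frac{S}{4}$)
$O{\left(w \right)} = 0$
$O{\left(f{\left(4 \right)} \right)} 931 = 0 \cdot 931 = 0$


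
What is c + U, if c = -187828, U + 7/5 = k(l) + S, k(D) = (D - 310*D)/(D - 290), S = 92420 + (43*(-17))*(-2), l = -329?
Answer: -291275508/3095 ≈ -94112.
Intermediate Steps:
S = 93882 (S = 92420 - 731*(-2) = 92420 + 1462 = 93882)
k(D) = -309*D/(-290 + D) (k(D) = (-309*D)/(-290 + D) = -309*D/(-290 + D))
U = 290052152/3095 (U = -7/5 + (-309*(-329)/(-290 - 329) + 93882) = -7/5 + (-309*(-329)/(-619) + 93882) = -7/5 + (-309*(-329)*(-1/619) + 93882) = -7/5 + (-101661/619 + 93882) = -7/5 + 58011297/619 = 290052152/3095 ≈ 93716.)
c + U = -187828 + 290052152/3095 = -291275508/3095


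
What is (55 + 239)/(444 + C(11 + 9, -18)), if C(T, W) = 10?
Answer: 147/227 ≈ 0.64758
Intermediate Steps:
(55 + 239)/(444 + C(11 + 9, -18)) = (55 + 239)/(444 + 10) = 294/454 = 294*(1/454) = 147/227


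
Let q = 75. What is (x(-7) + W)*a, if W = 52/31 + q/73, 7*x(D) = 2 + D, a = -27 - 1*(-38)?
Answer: 346852/15841 ≈ 21.896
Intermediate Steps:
a = 11 (a = -27 + 38 = 11)
x(D) = 2/7 + D/7 (x(D) = (2 + D)/7 = 2/7 + D/7)
W = 6121/2263 (W = 52/31 + 75/73 = 6121/2263 ≈ 2.7048)
(x(-7) + W)*a = ((2/7 + (⅐)*(-7)) + 6121/2263)*11 = ((2/7 - 1) + 6121/2263)*11 = (-5/7 + 6121/2263)*11 = (31532/15841)*11 = 346852/15841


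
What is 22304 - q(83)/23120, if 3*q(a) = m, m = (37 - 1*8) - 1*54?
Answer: 309401093/13872 ≈ 22304.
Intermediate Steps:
m = -25 (m = (37 - 8) - 54 = 29 - 54 = -25)
q(a) = -25/3 (q(a) = (⅓)*(-25) = -25/3)
22304 - q(83)/23120 = 22304 - (-25)/(3*23120) = 22304 - 1*(-5/13872) = 22304 + 5/13872 = 309401093/13872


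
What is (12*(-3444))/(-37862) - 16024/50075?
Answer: 365152/473275 ≈ 0.77154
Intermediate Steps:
(12*(-3444))/(-37862) - 16024/50075 = -41328*(-1/37862) - 16024*1/50075 = 20664/18931 - 8/25 = 365152/473275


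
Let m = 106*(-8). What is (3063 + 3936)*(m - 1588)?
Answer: -17049564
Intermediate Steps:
m = -848
(3063 + 3936)*(m - 1588) = (3063 + 3936)*(-848 - 1588) = 6999*(-2436) = -17049564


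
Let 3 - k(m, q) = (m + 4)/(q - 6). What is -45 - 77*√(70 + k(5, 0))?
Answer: -45 - 77*√298/2 ≈ -709.61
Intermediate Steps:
k(m, q) = 3 - (4 + m)/(-6 + q) (k(m, q) = 3 - (m + 4)/(q - 6) = 3 - (4 + m)/(-6 + q))
-45 - 77*√(70 + k(5, 0)) = -45 - 77*√(70 + (-22 - 1*5 + 3*0)/(-6 + 0)) = -45 - 77*√(70 + (-22 - 5 + 0)/(-6)) = -45 - 77*√(70 - ⅙*(-27)) = -45 - 77*√(70 + 9/2) = -45 - 77*√298/2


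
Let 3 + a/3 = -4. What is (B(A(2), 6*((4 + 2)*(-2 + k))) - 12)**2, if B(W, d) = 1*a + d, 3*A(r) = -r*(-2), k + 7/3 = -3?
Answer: 88209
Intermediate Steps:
k = -16/3 (k = -7/3 - 3 = -16/3 ≈ -5.3333)
a = -21 (a = -9 + 3*(-4) = -9 - 12 = -21)
A(r) = 2*r/3 (A(r) = (-r*(-2))/3 = (2*r)/3 = 2*r/3)
B(W, d) = -21 + d (B(W, d) = 1*(-21) + d = -21 + d)
(B(A(2), 6*((4 + 2)*(-2 + k))) - 12)**2 = ((-21 + 6*((4 + 2)*(-2 - 16/3))) - 12)**2 = ((-21 + 6*(6*(-22/3))) - 12)**2 = ((-21 + 6*(-44)) - 12)**2 = ((-21 - 264) - 12)**2 = (-285 - 12)**2 = (-297)**2 = 88209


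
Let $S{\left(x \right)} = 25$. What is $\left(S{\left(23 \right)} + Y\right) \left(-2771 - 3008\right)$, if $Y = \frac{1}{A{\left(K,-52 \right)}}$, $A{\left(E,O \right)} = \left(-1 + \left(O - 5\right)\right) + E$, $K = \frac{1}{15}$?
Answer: $- \frac{125462090}{869} \approx -1.4438 \cdot 10^{5}$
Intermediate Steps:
$K = \frac{1}{15} \approx 0.066667$
$A{\left(E,O \right)} = -6 + E + O$ ($A{\left(E,O \right)} = \left(-1 + \left(O - 5\right)\right) + E = \left(-1 + \left(-5 + O\right)\right) + E = \left(-6 + O\right) + E = -6 + E + O$)
$Y = - \frac{15}{869}$ ($Y = \frac{1}{-6 + \frac{1}{15} - 52} = \frac{1}{- \frac{869}{15}} = - \frac{15}{869} \approx -0.017261$)
$\left(S{\left(23 \right)} + Y\right) \left(-2771 - 3008\right) = \left(25 - \frac{15}{869}\right) \left(-2771 - 3008\right) = \frac{21710}{869} \left(-5779\right) = - \frac{125462090}{869}$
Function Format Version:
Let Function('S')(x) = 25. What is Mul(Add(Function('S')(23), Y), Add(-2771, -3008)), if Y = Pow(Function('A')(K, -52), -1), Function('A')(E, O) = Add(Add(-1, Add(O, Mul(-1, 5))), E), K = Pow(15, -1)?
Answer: Rational(-125462090, 869) ≈ -1.4438e+5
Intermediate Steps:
K = Rational(1, 15) ≈ 0.066667
Function('A')(E, O) = Add(-6, E, O) (Function('A')(E, O) = Add(Add(-1, Add(O, -5)), E) = Add(Add(-1, Add(-5, O)), E) = Add(Add(-6, O), E) = Add(-6, E, O))
Y = Rational(-15, 869) (Y = Pow(Add(-6, Rational(1, 15), -52), -1) = Pow(Rational(-869, 15), -1) = Rational(-15, 869) ≈ -0.017261)
Mul(Add(Function('S')(23), Y), Add(-2771, -3008)) = Mul(Add(25, Rational(-15, 869)), Add(-2771, -3008)) = Mul(Rational(21710, 869), -5779) = Rational(-125462090, 869)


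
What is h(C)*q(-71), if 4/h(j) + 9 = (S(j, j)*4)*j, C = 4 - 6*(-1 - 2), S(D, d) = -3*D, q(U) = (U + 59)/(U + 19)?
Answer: -4/25207 ≈ -0.00015869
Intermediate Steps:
q(U) = (59 + U)/(19 + U)
C = 22 (C = 4 - 6*(-3) = 4 - 1*(-18) = 4 + 18 = 22)
h(j) = 4/(-9 - 12*j²) (h(j) = 4/(-9 + (-3*j*4)*j) = 4/(-9 + (-12*j)*j) = 4/(-9 - 12*j²))
h(C)*q(-71) = (4/(3*(-3 - 4*22²)))*((59 - 71)/(19 - 71)) = (4/(3*(-3 - 4*484)))*(-12/(-52)) = (4/(3*(-3 - 1936)))*(-1/52*(-12)) = ((4/3)/(-1939))*(3/13) = ((4/3)*(-1/1939))*(3/13) = -4/5817*3/13 = -4/25207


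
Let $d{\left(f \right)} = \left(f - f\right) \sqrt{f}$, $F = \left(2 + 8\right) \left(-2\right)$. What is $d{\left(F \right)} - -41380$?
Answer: $41380$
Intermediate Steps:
$F = -20$ ($F = 10 \left(-2\right) = -20$)
$d{\left(f \right)} = 0$ ($d{\left(f \right)} = 0 \sqrt{f} = 0$)
$d{\left(F \right)} - -41380 = 0 - -41380 = 0 + 41380 = 41380$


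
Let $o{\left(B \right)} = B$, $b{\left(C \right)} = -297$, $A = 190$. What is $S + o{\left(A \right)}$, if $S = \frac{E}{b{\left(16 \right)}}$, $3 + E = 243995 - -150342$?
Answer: $- \frac{337904}{297} \approx -1137.7$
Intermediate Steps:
$E = 394334$ ($E = -3 + \left(243995 - -150342\right) = -3 + \left(243995 + 150342\right) = -3 + 394337 = 394334$)
$S = - \frac{394334}{297}$ ($S = \frac{394334}{-297} = 394334 \left(- \frac{1}{297}\right) = - \frac{394334}{297} \approx -1327.7$)
$S + o{\left(A \right)} = - \frac{394334}{297} + 190 = - \frac{337904}{297}$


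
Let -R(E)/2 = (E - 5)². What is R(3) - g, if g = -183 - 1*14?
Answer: 189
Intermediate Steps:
g = -197 (g = -183 - 14 = -197)
R(E) = -2*(-5 + E)² (R(E) = -2*(E - 5)² = -2*(-5 + E)²)
R(3) - g = -2*(-5 + 3)² - 1*(-197) = -2*(-2)² + 197 = -2*4 + 197 = -8 + 197 = 189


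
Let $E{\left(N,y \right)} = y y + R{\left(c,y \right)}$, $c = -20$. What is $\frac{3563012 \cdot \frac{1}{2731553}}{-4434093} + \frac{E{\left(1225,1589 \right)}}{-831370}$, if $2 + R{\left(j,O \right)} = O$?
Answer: $- \frac{15300483444949723186}{5034760107742988865} \approx -3.039$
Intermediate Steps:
$R{\left(j,O \right)} = -2 + O$
$E{\left(N,y \right)} = -2 + y + y^{2}$ ($E{\left(N,y \right)} = y y + \left(-2 + y\right) = y^{2} + \left(-2 + y\right) = -2 + y + y^{2}$)
$\frac{3563012 \cdot \frac{1}{2731553}}{-4434093} + \frac{E{\left(1225,1589 \right)}}{-831370} = \frac{3563012 \cdot \frac{1}{2731553}}{-4434093} + \frac{-2 + 1589 + 1589^{2}}{-831370} = 3563012 \cdot \frac{1}{2731553} \left(- \frac{1}{4434093}\right) + \left(-2 + 1589 + 2524921\right) \left(- \frac{1}{831370}\right) = \frac{3563012}{2731553} \left(- \frac{1}{4434093}\right) + 2526508 \left(- \frac{1}{831370}\right) = - \frac{3563012}{12111960036429} - \frac{1263254}{415685} = - \frac{15300483444949723186}{5034760107742988865}$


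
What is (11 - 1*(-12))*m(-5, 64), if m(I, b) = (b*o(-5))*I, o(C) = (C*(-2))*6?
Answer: -441600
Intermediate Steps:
o(C) = -12*C (o(C) = -2*C*6 = -12*C)
m(I, b) = 60*I*b (m(I, b) = (b*(-12*(-5)))*I = (b*60)*I = (60*b)*I = 60*I*b)
(11 - 1*(-12))*m(-5, 64) = (11 - 1*(-12))*(60*(-5)*64) = (11 + 12)*(-19200) = 23*(-19200) = -441600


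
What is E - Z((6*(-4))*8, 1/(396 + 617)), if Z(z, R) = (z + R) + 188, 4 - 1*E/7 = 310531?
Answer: -2201942906/1013 ≈ -2.1737e+6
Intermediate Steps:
E = -2173689 (E = 28 - 7*310531 = 28 - 2173717 = -2173689)
Z(z, R) = 188 + R + z (Z(z, R) = (R + z) + 188 = 188 + R + z)
E - Z((6*(-4))*8, 1/(396 + 617)) = -2173689 - (188 + 1/(396 + 617) + (6*(-4))*8) = -2173689 - (188 + 1/1013 - 24*8) = -2173689 - (188 + 1/1013 - 192) = -2173689 - 1*(-4051/1013) = -2173689 + 4051/1013 = -2201942906/1013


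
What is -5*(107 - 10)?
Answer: -485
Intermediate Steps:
-5*(107 - 10) = -5*97 = -485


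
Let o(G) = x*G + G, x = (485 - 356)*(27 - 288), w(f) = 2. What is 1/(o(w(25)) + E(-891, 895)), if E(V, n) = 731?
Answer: -1/66605 ≈ -1.5014e-5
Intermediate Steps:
x = -33669 (x = 129*(-261) = -33669)
o(G) = -33668*G (o(G) = -33669*G + G = -33668*G)
1/(o(w(25)) + E(-891, 895)) = 1/(-33668*2 + 731) = 1/(-67336 + 731) = 1/(-66605) = -1/66605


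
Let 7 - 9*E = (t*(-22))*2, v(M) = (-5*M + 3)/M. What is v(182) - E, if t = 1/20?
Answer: -49187/8190 ≈ -6.0057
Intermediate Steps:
t = 1/20 ≈ 0.050000
v(M) = (3 - 5*M)/M
E = 46/45 (E = 7/9 - (1/20)*(-22)*2/9 = 7/9 - (-11)*2/90 = 7/9 - 1/9*(-11/5) = 7/9 + 11/45 = 46/45 ≈ 1.0222)
v(182) - E = (-5 + 3/182) - 1*46/45 = (-5 + 3*(1/182)) - 46/45 = (-5 + 3/182) - 46/45 = -907/182 - 46/45 = -49187/8190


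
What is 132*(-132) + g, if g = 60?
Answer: -17364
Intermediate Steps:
132*(-132) + g = 132*(-132) + 60 = -17424 + 60 = -17364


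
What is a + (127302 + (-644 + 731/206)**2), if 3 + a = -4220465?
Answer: -156291275887/42436 ≈ -3.6830e+6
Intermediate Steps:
a = -4220468 (a = -3 - 4220465 = -4220468)
a + (127302 + (-644 + 731/206)**2) = -4220468 + (127302 + (-644 + 731/206)**2) = -4220468 + (127302 + (-131933/206)**2) = -4220468 + (127302 + 17406316489/42436) = -4220468 + 22808504161/42436 = -156291275887/42436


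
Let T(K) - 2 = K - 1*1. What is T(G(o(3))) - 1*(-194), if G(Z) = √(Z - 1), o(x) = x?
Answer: 195 + √2 ≈ 196.41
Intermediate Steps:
G(Z) = √(-1 + Z)
T(K) = 1 + K (T(K) = 2 + (K - 1*1) = 2 + (K - 1) = 2 + (-1 + K) = 1 + K)
T(G(o(3))) - 1*(-194) = (1 + √(-1 + 3)) - 1*(-194) = (1 + √2) + 194 = 195 + √2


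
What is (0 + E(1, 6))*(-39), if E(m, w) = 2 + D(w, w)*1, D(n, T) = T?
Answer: -312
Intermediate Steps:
E(m, w) = 2 + w (E(m, w) = 2 + w*1 = 2 + w)
(0 + E(1, 6))*(-39) = (0 + (2 + 6))*(-39) = (0 + 8)*(-39) = 8*(-39) = -312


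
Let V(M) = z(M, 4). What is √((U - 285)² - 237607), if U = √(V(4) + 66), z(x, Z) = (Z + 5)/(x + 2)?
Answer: √(-625258 - 3420*√30)/2 ≈ 401.25*I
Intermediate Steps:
z(x, Z) = (5 + Z)/(2 + x)
V(M) = 9/(2 + M) (V(M) = (5 + 4)/(2 + M) = 9/(2 + M))
U = 3*√30/2 (U = √(9/(2 + 4) + 66) = √(9/6 + 66) = √(9*(⅙) + 66) = √(3/2 + 66) = √(135/2) = 3*√30/2 ≈ 8.2158)
√((U - 285)² - 237607) = √((3*√30/2 - 285)² - 237607) = √((-285 + 3*√30/2)² - 237607) = √(-237607 + (-285 + 3*√30/2)²)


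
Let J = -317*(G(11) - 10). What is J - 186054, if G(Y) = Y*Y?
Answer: -221241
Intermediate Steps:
G(Y) = Y²
J = -35187 (J = -317*(11² - 10) = -317*(121 - 10) = -317*111 = -35187)
J - 186054 = -35187 - 186054 = -221241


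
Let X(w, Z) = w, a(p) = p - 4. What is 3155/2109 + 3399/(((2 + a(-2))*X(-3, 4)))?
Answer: 2402117/8436 ≈ 284.75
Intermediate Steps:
a(p) = -4 + p
3155/2109 + 3399/(((2 + a(-2))*X(-3, 4))) = 3155/2109 + 3399/(((2 + (-4 - 2))*(-3))) = 3155*(1/2109) + 3399/(((2 - 6)*(-3))) = 3155/2109 + 3399/((-4*(-3))) = 3155/2109 + 3399/12 = 3155/2109 + 3399*(1/12) = 3155/2109 + 1133/4 = 2402117/8436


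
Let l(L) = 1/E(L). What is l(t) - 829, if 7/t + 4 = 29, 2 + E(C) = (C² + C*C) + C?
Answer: -810558/977 ≈ -829.64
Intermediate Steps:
E(C) = -2 + C + 2*C² (E(C) = -2 + ((C² + C*C) + C) = -2 + ((C² + C²) + C) = -2 + (2*C² + C) = -2 + (C + 2*C²) = -2 + C + 2*C²)
t = 7/25 (t = 7/(-4 + 29) = 7/25 ≈ 0.28000)
l(L) = 1/(-2 + L + 2*L²)
l(t) - 829 = 1/(-2 + 7/25 + 2*(7/25)²) - 829 = 1/(-2 + 7/25 + 2*(49/625)) - 829 = 1/(-2 + 7/25 + 98/625) - 829 = 1/(-977/625) - 829 = -625/977 - 829 = -810558/977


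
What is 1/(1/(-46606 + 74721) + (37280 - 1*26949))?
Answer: 28115/290456066 ≈ 9.6796e-5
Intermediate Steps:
1/(1/(-46606 + 74721) + (37280 - 1*26949)) = 1/(1/28115 + (37280 - 26949)) = 1/(1/28115 + 10331) = 1/(290456066/28115) = 28115/290456066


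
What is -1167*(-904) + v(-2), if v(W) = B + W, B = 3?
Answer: 1054969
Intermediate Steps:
v(W) = 3 + W
-1167*(-904) + v(-2) = -1167*(-904) + (3 - 2) = 1054968 + 1 = 1054969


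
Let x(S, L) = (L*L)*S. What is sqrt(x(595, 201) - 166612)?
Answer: sqrt(23871983) ≈ 4885.9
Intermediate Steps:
x(S, L) = S*L**2 (x(S, L) = L**2*S = S*L**2)
sqrt(x(595, 201) - 166612) = sqrt(595*201**2 - 166612) = sqrt(595*40401 - 166612) = sqrt(24038595 - 166612) = sqrt(23871983)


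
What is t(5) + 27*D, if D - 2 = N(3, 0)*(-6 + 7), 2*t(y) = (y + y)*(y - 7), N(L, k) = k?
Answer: 44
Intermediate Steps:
t(y) = y*(-7 + y) (t(y) = ((y + y)*(y - 7))/2 = ((2*y)*(-7 + y))/2 = (2*y*(-7 + y))/2 = y*(-7 + y))
D = 2 (D = 2 + 0*(-6 + 7) = 2 + 0*1 = 2 + 0 = 2)
t(5) + 27*D = 5*(-7 + 5) + 27*2 = 5*(-2) + 54 = -10 + 54 = 44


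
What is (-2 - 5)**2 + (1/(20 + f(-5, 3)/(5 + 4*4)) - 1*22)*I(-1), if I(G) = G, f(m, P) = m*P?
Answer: 9578/135 ≈ 70.948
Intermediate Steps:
f(m, P) = P*m
(-2 - 5)**2 + (1/(20 + f(-5, 3)/(5 + 4*4)) - 1*22)*I(-1) = (-2 - 5)**2 + (1/(20 + (3*(-5))/(5 + 4*4)) - 1*22)*(-1) = (-7)**2 + (1/(20 - 15/(5 + 16)) - 22)*(-1) = 49 + (1/(20 - 15/21) - 22)*(-1) = 49 + (1/(20 - 15*1/21) - 22)*(-1) = 49 + (1/(20 - 5/7) - 22)*(-1) = 49 + (1/(135/7) - 22)*(-1) = 49 + (7/135 - 22)*(-1) = 49 - 2963/135*(-1) = 49 + 2963/135 = 9578/135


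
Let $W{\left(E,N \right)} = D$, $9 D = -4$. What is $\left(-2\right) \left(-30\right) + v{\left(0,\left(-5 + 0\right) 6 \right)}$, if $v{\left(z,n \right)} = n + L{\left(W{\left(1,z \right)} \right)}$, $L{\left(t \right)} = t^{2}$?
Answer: $\frac{2446}{81} \approx 30.198$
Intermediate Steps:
$D = - \frac{4}{9}$ ($D = \frac{1}{9} \left(-4\right) = - \frac{4}{9} \approx -0.44444$)
$W{\left(E,N \right)} = - \frac{4}{9}$
$v{\left(z,n \right)} = \frac{16}{81} + n$ ($v{\left(z,n \right)} = n + \left(- \frac{4}{9}\right)^{2} = n + \frac{16}{81} = \frac{16}{81} + n$)
$\left(-2\right) \left(-30\right) + v{\left(0,\left(-5 + 0\right) 6 \right)} = \left(-2\right) \left(-30\right) + \left(\frac{16}{81} + \left(-5 + 0\right) 6\right) = 60 + \left(\frac{16}{81} - 30\right) = 60 - \frac{2414}{81} = \frac{2446}{81}$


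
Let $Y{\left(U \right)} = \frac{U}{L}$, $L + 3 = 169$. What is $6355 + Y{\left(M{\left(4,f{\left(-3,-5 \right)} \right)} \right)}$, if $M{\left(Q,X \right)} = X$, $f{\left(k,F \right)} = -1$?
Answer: $\frac{1054929}{166} \approx 6355.0$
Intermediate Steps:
$L = 166$ ($L = -3 + 169 = 166$)
$Y{\left(U \right)} = \frac{U}{166}$
$6355 + Y{\left(M{\left(4,f{\left(-3,-5 \right)} \right)} \right)} = 6355 + \frac{1}{166} \left(-1\right) = 6355 - \frac{1}{166} = \frac{1054929}{166}$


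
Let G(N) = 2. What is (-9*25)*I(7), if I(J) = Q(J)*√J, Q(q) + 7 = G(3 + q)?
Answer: 1125*√7 ≈ 2976.5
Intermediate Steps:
Q(q) = -5 (Q(q) = -7 + 2 = -5)
I(J) = -5*√J
(-9*25)*I(7) = (-9*25)*(-5*√7) = -(-1125)*√7 = 1125*√7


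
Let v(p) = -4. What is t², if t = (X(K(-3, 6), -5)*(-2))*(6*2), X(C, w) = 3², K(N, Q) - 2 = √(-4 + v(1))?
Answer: 46656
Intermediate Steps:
K(N, Q) = 2 + 2*I*√2 (K(N, Q) = 2 + √(-4 - 4) = 2 + √(-8) = 2 + 2*I*√2)
X(C, w) = 9
t = -216 (t = (9*(-2))*(6*2) = -18*12 = -216)
t² = (-216)² = 46656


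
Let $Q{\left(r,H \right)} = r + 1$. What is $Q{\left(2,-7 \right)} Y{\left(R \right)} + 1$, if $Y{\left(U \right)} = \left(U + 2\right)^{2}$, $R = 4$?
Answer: $109$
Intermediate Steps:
$Q{\left(r,H \right)} = 1 + r$
$Y{\left(U \right)} = \left(2 + U\right)^{2}$
$Q{\left(2,-7 \right)} Y{\left(R \right)} + 1 = \left(1 + 2\right) \left(2 + 4\right)^{2} + 1 = 3 \cdot 6^{2} + 1 = 3 \cdot 36 + 1 = 108 + 1 = 109$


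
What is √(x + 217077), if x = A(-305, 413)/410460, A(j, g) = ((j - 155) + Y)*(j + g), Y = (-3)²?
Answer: √253976049202830/34205 ≈ 465.92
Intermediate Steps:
Y = 9
A(j, g) = (-146 + j)*(g + j) (A(j, g) = ((j - 155) + 9)*(j + g) = ((-155 + j) + 9)*(g + j) = (-146 + j)*(g + j))
x = -4059/34205 (x = ((-305)² - 146*413 - 146*(-305) + 413*(-305))/410460 = (93025 - 60298 + 44530 - 125965)*(1/410460) = -48708*1/410460 = -4059/34205 ≈ -0.11867)
√(x + 217077) = √(-4059/34205 + 217077) = √(7425114726/34205) = √253976049202830/34205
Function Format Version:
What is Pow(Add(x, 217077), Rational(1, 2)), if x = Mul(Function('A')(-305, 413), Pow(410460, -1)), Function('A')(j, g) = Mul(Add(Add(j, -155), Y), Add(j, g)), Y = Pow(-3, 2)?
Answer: Mul(Rational(1, 34205), Pow(253976049202830, Rational(1, 2))) ≈ 465.92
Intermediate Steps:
Y = 9
Function('A')(j, g) = Mul(Add(-146, j), Add(g, j)) (Function('A')(j, g) = Mul(Add(Add(j, -155), 9), Add(j, g)) = Mul(Add(Add(-155, j), 9), Add(g, j)) = Mul(Add(-146, j), Add(g, j)))
x = Rational(-4059, 34205) (x = Mul(Add(Pow(-305, 2), Mul(-146, 413), Mul(-146, -305), Mul(413, -305)), Pow(410460, -1)) = Mul(Add(93025, -60298, 44530, -125965), Rational(1, 410460)) = Mul(-48708, Rational(1, 410460)) = Rational(-4059, 34205) ≈ -0.11867)
Pow(Add(x, 217077), Rational(1, 2)) = Pow(Add(Rational(-4059, 34205), 217077), Rational(1, 2)) = Pow(Rational(7425114726, 34205), Rational(1, 2)) = Mul(Rational(1, 34205), Pow(253976049202830, Rational(1, 2)))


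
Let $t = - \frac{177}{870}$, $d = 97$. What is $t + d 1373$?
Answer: $\frac{38622431}{290} \approx 1.3318 \cdot 10^{5}$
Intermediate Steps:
$t = - \frac{59}{290}$ ($t = \left(-177\right) \frac{1}{870} = - \frac{59}{290} \approx -0.20345$)
$t + d 1373 = - \frac{59}{290} + 97 \cdot 1373 = - \frac{59}{290} + 133181 = \frac{38622431}{290}$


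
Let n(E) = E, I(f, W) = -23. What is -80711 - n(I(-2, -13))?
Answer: -80688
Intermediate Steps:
-80711 - n(I(-2, -13)) = -80711 - 1*(-23) = -80711 + 23 = -80688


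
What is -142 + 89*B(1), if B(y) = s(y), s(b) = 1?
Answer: -53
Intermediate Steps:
B(y) = 1
-142 + 89*B(1) = -142 + 89*1 = -142 + 89 = -53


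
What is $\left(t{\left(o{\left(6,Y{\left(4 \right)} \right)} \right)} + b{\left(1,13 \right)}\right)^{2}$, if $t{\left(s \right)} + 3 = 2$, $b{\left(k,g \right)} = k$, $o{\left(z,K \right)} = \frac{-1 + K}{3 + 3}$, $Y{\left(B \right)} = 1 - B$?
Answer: $0$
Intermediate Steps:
$o{\left(z,K \right)} = - \frac{1}{6} + \frac{K}{6}$ ($o{\left(z,K \right)} = \frac{-1 + K}{6} = \left(-1 + K\right) \frac{1}{6} = - \frac{1}{6} + \frac{K}{6}$)
$t{\left(s \right)} = -1$ ($t{\left(s \right)} = -3 + 2 = -1$)
$\left(t{\left(o{\left(6,Y{\left(4 \right)} \right)} \right)} + b{\left(1,13 \right)}\right)^{2} = \left(-1 + 1\right)^{2} = 0^{2} = 0$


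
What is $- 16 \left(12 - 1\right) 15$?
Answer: $-2640$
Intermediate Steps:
$- 16 \left(12 - 1\right) 15 = \left(-16\right) 11 \cdot 15 = \left(-176\right) 15 = -2640$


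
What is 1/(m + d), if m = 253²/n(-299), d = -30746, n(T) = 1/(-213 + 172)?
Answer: -1/2655115 ≈ -3.7663e-7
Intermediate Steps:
n(T) = -1/41 (n(T) = 1/(-41) = -1/41)
m = -2624369 (m = 253²/(-1/41) = 64009*(-41) = -2624369)
1/(m + d) = 1/(-2624369 - 30746) = 1/(-2655115) = -1/2655115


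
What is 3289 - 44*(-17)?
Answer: 4037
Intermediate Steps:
3289 - 44*(-17) = 3289 - 1*(-748) = 3289 + 748 = 4037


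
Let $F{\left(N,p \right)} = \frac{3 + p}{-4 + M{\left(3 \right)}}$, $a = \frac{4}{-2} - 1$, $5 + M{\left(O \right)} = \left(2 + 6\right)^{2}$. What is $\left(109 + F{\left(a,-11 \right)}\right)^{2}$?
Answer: $\frac{35844169}{3025} \approx 11849.0$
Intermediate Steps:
$M{\left(O \right)} = 59$ ($M{\left(O \right)} = -5 + \left(2 + 6\right)^{2} = -5 + 8^{2} = -5 + 64 = 59$)
$a = -3$ ($a = 4 \left(- \frac{1}{2}\right) - 1 = -2 - 1 = -3$)
$F{\left(N,p \right)} = \frac{3}{55} + \frac{p}{55}$ ($F{\left(N,p \right)} = \frac{3 + p}{-4 + 59} = \frac{3 + p}{55} = \left(3 + p\right) \frac{1}{55} = \frac{3}{55} + \frac{p}{55}$)
$\left(109 + F{\left(a,-11 \right)}\right)^{2} = \left(109 + \left(\frac{3}{55} + \frac{1}{55} \left(-11\right)\right)\right)^{2} = \left(109 + \left(\frac{3}{55} - \frac{1}{5}\right)\right)^{2} = \left(109 - \frac{8}{55}\right)^{2} = \left(\frac{5987}{55}\right)^{2} = \frac{35844169}{3025}$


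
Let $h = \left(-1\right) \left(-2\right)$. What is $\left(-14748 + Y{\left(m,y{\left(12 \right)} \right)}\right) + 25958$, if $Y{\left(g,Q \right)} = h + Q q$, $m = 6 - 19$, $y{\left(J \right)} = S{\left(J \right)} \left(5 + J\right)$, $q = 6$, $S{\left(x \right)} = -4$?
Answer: $10804$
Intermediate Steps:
$h = 2$
$y{\left(J \right)} = -20 - 4 J$ ($y{\left(J \right)} = - 4 \left(5 + J\right) = -20 - 4 J$)
$m = -13$
$Y{\left(g,Q \right)} = 2 + 6 Q$ ($Y{\left(g,Q \right)} = 2 + Q 6 = 2 + 6 Q$)
$\left(-14748 + Y{\left(m,y{\left(12 \right)} \right)}\right) + 25958 = \left(-14748 + \left(2 + 6 \left(-20 - 48\right)\right)\right) + 25958 = \left(-14748 + \left(2 + 6 \left(-68\right)\right)\right) + 25958 = \left(-14748 + \left(2 - 408\right)\right) + 25958 = \left(-14748 - 406\right) + 25958 = -15154 + 25958 = 10804$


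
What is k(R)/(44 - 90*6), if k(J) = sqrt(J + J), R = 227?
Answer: -sqrt(454)/496 ≈ -0.042958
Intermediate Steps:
k(J) = sqrt(2)*sqrt(J) (k(J) = sqrt(2*J) = sqrt(2)*sqrt(J))
k(R)/(44 - 90*6) = (sqrt(2)*sqrt(227))/(44 - 90*6) = sqrt(454)/(44 - 540) = sqrt(454)/(-496) = sqrt(454)*(-1/496) = -sqrt(454)/496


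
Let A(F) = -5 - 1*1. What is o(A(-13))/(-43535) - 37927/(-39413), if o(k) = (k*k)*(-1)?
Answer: 1652570813/1715844955 ≈ 0.96312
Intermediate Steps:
A(F) = -6 (A(F) = -5 - 1 = -6)
o(k) = -k² (o(k) = k²*(-1) = -k²)
o(A(-13))/(-43535) - 37927/(-39413) = -1*(-6)²/(-43535) - 37927/(-39413) = -1*36*(-1/43535) - 37927*(-1/39413) = -36*(-1/43535) + 37927/39413 = 36/43535 + 37927/39413 = 1652570813/1715844955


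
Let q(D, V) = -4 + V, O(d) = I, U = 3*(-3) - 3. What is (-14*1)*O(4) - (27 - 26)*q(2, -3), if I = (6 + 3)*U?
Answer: 1519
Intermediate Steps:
U = -12 (U = -9 - 3 = -12)
I = -108 (I = (6 + 3)*(-12) = 9*(-12) = -108)
O(d) = -108
(-14*1)*O(4) - (27 - 26)*q(2, -3) = -14*1*(-108) - (27 - 26)*(-4 - 3) = -14*(-108) - (-7) = 1512 - 1*(-7) = 1512 + 7 = 1519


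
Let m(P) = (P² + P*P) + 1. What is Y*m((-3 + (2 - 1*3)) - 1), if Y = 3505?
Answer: 178755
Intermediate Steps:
m(P) = 1 + 2*P² (m(P) = (P² + P²) + 1 = 2*P² + 1 = 1 + 2*P²)
Y*m((-3 + (2 - 1*3)) - 1) = 3505*(1 + 2*((-3 + (2 - 1*3)) - 1)²) = 3505*(1 + 2*((-3 + (2 - 3)) - 1)²) = 3505*(1 + 2*((-3 - 1) - 1)²) = 3505*(1 + 2*(-4 - 1)²) = 3505*(1 + 2*(-5)²) = 3505*(1 + 2*25) = 3505*(1 + 50) = 3505*51 = 178755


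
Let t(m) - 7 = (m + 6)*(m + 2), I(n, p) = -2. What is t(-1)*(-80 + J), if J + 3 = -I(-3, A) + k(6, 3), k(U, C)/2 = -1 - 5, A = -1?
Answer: -1116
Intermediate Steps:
k(U, C) = -12 (k(U, C) = 2*(-1 - 5) = 2*(-6) = -12)
J = -13 (J = -3 + (-1*(-2) - 12) = -3 + (2 - 12) = -3 - 10 = -13)
t(m) = 7 + (2 + m)*(6 + m) (t(m) = 7 + (m + 6)*(m + 2) = 7 + (6 + m)*(2 + m) = 7 + (2 + m)*(6 + m))
t(-1)*(-80 + J) = (19 + (-1)**2 + 8*(-1))*(-80 - 13) = (19 + 1 - 8)*(-93) = 12*(-93) = -1116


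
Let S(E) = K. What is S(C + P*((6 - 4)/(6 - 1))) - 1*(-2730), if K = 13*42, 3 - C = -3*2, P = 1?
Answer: 3276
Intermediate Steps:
C = 9 (C = 3 - (-3)*2 = 3 - 1*(-6) = 3 + 6 = 9)
K = 546
S(E) = 546
S(C + P*((6 - 4)/(6 - 1))) - 1*(-2730) = 546 - 1*(-2730) = 546 + 2730 = 3276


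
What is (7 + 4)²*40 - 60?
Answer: 4780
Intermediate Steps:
(7 + 4)²*40 - 60 = 11²*40 - 60 = 121*40 - 60 = 4840 - 60 = 4780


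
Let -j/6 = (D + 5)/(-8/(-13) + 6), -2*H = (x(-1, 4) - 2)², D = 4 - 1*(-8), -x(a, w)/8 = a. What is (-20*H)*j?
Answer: -238680/43 ≈ -5550.7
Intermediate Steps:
x(a, w) = -8*a
D = 12 (D = 4 + 8 = 12)
H = -18 (H = -(-8*(-1) - 2)²/2 = -(8 - 2)²/2 = -½*6² = -½*36 = -18)
j = -663/43 (j = -6*(12 + 5)/(-8/(-13) + 6) = -102/(-8*(-1/13) + 6) = -102/(8/13 + 6) = -102/86/13 = -102*13/86 = -6*221/86 = -663/43 ≈ -15.419)
(-20*H)*j = -20*(-18)*(-663/43) = 360*(-663/43) = -238680/43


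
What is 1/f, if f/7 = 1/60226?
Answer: 60226/7 ≈ 8603.7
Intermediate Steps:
f = 7/60226 ≈ 0.00011623
1/f = 1/(7/60226) = 60226/7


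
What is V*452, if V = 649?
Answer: 293348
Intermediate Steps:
V*452 = 649*452 = 293348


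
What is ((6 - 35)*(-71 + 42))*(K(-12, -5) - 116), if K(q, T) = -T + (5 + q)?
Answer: -99238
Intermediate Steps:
K(q, T) = 5 + q - T
((6 - 35)*(-71 + 42))*(K(-12, -5) - 116) = ((6 - 35)*(-71 + 42))*((5 - 12 - 1*(-5)) - 116) = (-29*(-29))*((5 - 12 + 5) - 116) = 841*(-2 - 116) = 841*(-118) = -99238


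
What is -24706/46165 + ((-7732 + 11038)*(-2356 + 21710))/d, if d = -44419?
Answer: -2954933733274/2050603135 ≈ -1441.0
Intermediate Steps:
-24706/46165 + ((-7732 + 11038)*(-2356 + 21710))/d = -24706/46165 + ((-7732 + 11038)*(-2356 + 21710))/(-44419) = -24706*1/46165 + (3306*19354)*(-1/44419) = -24706/46165 + 63984324*(-1/44419) = -24706/46165 - 63984324/44419 = -2954933733274/2050603135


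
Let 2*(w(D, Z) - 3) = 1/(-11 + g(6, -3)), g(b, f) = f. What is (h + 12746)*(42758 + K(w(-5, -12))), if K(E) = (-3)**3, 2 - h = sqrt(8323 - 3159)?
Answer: 544734788 - 85462*sqrt(1291) ≈ 5.4166e+8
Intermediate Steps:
h = 2 - 2*sqrt(1291) (h = 2 - sqrt(8323 - 3159) = 2 - sqrt(5164) = 2 - 2*sqrt(1291) ≈ -69.861)
w(D, Z) = 83/28 (w(D, Z) = 3 + 1/(2*(-11 - 3)) = 3 + (1/2)/(-14) = 3 + (1/2)*(-1/14) = 3 - 1/28 = 83/28)
K(E) = -27
(h + 12746)*(42758 + K(w(-5, -12))) = ((2 - 2*sqrt(1291)) + 12746)*(42758 - 27) = (12748 - 2*sqrt(1291))*42731 = 544734788 - 85462*sqrt(1291)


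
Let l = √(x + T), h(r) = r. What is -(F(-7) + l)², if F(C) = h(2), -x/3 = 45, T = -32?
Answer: 163 - 4*I*√167 ≈ 163.0 - 51.691*I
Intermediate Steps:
x = -135 (x = -3*45 = -135)
F(C) = 2
l = I*√167 (l = √(-135 - 32) = √(-167) = I*√167 ≈ 12.923*I)
-(F(-7) + l)² = -(2 + I*√167)²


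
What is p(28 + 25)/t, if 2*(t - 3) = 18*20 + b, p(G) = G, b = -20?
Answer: 53/173 ≈ 0.30636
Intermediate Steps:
t = 173 (t = 3 + (18*20 - 20)/2 = 3 + (360 - 20)/2 = 3 + (½)*340 = 3 + 170 = 173)
p(28 + 25)/t = (28 + 25)/173 = 53*(1/173) = 53/173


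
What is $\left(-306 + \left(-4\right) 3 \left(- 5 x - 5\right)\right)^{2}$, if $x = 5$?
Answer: $2916$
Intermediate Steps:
$\left(-306 + \left(-4\right) 3 \left(- 5 x - 5\right)\right)^{2} = \left(-306 + \left(-4\right) 3 \left(\left(-5\right) 5 - 5\right)\right)^{2} = \left(-306 - 12 \left(-25 - 5\right)\right)^{2} = \left(-306 - -360\right)^{2} = \left(-306 + 360\right)^{2} = 54^{2} = 2916$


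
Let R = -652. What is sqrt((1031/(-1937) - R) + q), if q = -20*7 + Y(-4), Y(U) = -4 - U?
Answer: sqrt(1919011081)/1937 ≈ 22.616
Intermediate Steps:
q = -140 (q = -20*7 + (-4 - 1*(-4)) = -140 + (-4 + 4) = -140 + 0 = -140)
sqrt((1031/(-1937) - R) + q) = sqrt((1031/(-1937) - 1*(-652)) - 140) = sqrt((1031*(-1/1937) + 652) - 140) = sqrt((-1031/1937 + 652) - 140) = sqrt(1261893/1937 - 140) = sqrt(990713/1937) = sqrt(1919011081)/1937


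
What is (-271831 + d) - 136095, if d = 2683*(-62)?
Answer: -574272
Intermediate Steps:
d = -166346
(-271831 + d) - 136095 = (-271831 - 166346) - 136095 = -438177 - 136095 = -574272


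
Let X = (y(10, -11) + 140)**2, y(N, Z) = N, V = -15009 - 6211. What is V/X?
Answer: -1061/1125 ≈ -0.94311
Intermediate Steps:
V = -21220
X = 22500 (X = (10 + 140)**2 = 150**2 = 22500)
V/X = -21220/22500 = -21220*1/22500 = -1061/1125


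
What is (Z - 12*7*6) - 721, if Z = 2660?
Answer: 1435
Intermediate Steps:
(Z - 12*7*6) - 721 = (2660 - 12*7*6) - 721 = (2660 - 84*6) - 721 = (2660 - 504) - 721 = 2156 - 721 = 1435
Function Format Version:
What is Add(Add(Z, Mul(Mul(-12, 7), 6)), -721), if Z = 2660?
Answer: 1435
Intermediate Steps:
Add(Add(Z, Mul(Mul(-12, 7), 6)), -721) = Add(Add(2660, Mul(Mul(-12, 7), 6)), -721) = Add(Add(2660, Mul(-84, 6)), -721) = Add(Add(2660, -504), -721) = Add(2156, -721) = 1435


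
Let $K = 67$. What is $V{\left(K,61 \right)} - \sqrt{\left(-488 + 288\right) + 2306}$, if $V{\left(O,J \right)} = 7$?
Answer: $7 - 9 \sqrt{26} \approx -38.891$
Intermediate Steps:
$V{\left(K,61 \right)} - \sqrt{\left(-488 + 288\right) + 2306} = 7 - \sqrt{\left(-488 + 288\right) + 2306} = 7 - \sqrt{-200 + 2306} = 7 - \sqrt{2106} = 7 - 9 \sqrt{26}$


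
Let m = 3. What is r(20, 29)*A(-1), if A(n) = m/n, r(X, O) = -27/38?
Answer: 81/38 ≈ 2.1316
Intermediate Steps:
r(X, O) = -27/38 (r(X, O) = -27*1/38 = -27/38)
A(n) = 3/n
r(20, 29)*A(-1) = -81/(38*(-1)) = -81*(-1)/38 = -27/38*(-3) = 81/38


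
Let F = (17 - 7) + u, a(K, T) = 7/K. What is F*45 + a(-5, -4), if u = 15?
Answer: 5618/5 ≈ 1123.6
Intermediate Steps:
F = 25 (F = (17 - 7) + 15 = 10 + 15 = 25)
F*45 + a(-5, -4) = 25*45 + 7/(-5) = 1125 + 7*(-⅕) = 1125 - 7/5 = 5618/5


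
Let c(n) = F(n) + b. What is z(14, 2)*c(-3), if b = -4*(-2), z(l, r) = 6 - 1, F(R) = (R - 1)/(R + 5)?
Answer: 30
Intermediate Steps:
F(R) = (-1 + R)/(5 + R)
z(l, r) = 5
b = 8
c(n) = 8 + (-1 + n)/(5 + n) (c(n) = (-1 + n)/(5 + n) + 8 = 8 + (-1 + n)/(5 + n))
z(14, 2)*c(-3) = 5*(3*(13 + 3*(-3))/(5 - 3)) = 5*(3*(13 - 9)/2) = 5*(3*(½)*4) = 5*6 = 30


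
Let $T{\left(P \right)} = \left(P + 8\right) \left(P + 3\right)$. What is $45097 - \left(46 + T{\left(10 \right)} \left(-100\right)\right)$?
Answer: $68451$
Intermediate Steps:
$T{\left(P \right)} = \left(3 + P\right) \left(8 + P\right)$ ($T{\left(P \right)} = \left(8 + P\right) \left(3 + P\right) = \left(3 + P\right) \left(8 + P\right)$)
$45097 - \left(46 + T{\left(10 \right)} \left(-100\right)\right) = 45097 - \left(46 + \left(24 + 10^{2} + 11 \cdot 10\right) \left(-100\right)\right) = 45097 - \left(46 + \left(24 + 100 + 110\right) \left(-100\right)\right) = 45097 - \left(46 + 234 \left(-100\right)\right) = 45097 - \left(46 - 23400\right) = 45097 - -23354 = 45097 + 23354 = 68451$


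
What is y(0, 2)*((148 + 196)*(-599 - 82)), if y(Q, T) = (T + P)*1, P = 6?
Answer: -1874112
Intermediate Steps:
y(Q, T) = 6 + T (y(Q, T) = (T + 6)*1 = (6 + T)*1 = 6 + T)
y(0, 2)*((148 + 196)*(-599 - 82)) = (6 + 2)*((148 + 196)*(-599 - 82)) = 8*(344*(-681)) = 8*(-234264) = -1874112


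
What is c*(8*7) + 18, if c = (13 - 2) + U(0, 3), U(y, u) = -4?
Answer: 410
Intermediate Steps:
c = 7 (c = (13 - 2) - 4 = 11 - 4 = 7)
c*(8*7) + 18 = 7*(8*7) + 18 = 7*56 + 18 = 392 + 18 = 410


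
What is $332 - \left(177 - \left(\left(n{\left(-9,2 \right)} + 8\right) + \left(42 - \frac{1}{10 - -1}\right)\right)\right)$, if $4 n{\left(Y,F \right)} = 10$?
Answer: $\frac{4563}{22} \approx 207.41$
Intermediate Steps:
$n{\left(Y,F \right)} = \frac{5}{2}$ ($n{\left(Y,F \right)} = \frac{1}{4} \cdot 10 = \frac{5}{2}$)
$332 - \left(177 - \left(\left(n{\left(-9,2 \right)} + 8\right) + \left(42 - \frac{1}{10 - -1}\right)\right)\right) = 332 - \left(177 - \left(\left(\frac{5}{2} + 8\right) + \left(42 - \frac{1}{10 - -1}\right)\right)\right) = 332 - \left(177 - \left(\frac{21}{2} + \left(42 - \frac{1}{10 + 1}\right)\right)\right) = 332 - \left(177 - \left(\frac{21}{2} + \left(42 - \frac{1}{11}\right)\right)\right) = 332 - \left(177 - \left(\frac{21}{2} + \frac{461}{11}\right)\right) = 332 - \left(177 - \frac{1153}{22}\right) = 332 - \frac{2741}{22} = \frac{4563}{22}$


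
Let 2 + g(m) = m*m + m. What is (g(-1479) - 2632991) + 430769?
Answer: -16262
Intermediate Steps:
g(m) = -2 + m + m**2 (g(m) = -2 + (m*m + m) = -2 + (m**2 + m) = -2 + (m + m**2) = -2 + m + m**2)
(g(-1479) - 2632991) + 430769 = ((-2 - 1479 + (-1479)**2) - 2632991) + 430769 = ((-2 - 1479 + 2187441) - 2632991) + 430769 = (2185960 - 2632991) + 430769 = -447031 + 430769 = -16262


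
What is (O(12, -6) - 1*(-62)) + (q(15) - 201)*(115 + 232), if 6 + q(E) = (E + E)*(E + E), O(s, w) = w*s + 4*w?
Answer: 240437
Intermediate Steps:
O(s, w) = 4*w + s*w (O(s, w) = s*w + 4*w = 4*w + s*w)
q(E) = -6 + 4*E² (q(E) = -6 + (E + E)*(E + E) = -6 + (2*E)*(2*E) = -6 + 4*E²)
(O(12, -6) - 1*(-62)) + (q(15) - 201)*(115 + 232) = (-6*(4 + 12) - 1*(-62)) + ((-6 + 4*15²) - 201)*(115 + 232) = (-6*16 + 62) + ((-6 + 4*225) - 201)*347 = (-96 + 62) + ((-6 + 900) - 201)*347 = -34 + (894 - 201)*347 = -34 + 693*347 = -34 + 240471 = 240437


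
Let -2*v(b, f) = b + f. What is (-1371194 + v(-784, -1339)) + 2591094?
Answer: 2441923/2 ≈ 1.2210e+6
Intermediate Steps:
v(b, f) = -b/2 - f/2 (v(b, f) = -(b + f)/2 = -b/2 - f/2)
(-1371194 + v(-784, -1339)) + 2591094 = (-1371194 + (-1/2*(-784) - 1/2*(-1339))) + 2591094 = (-1371194 + (392 + 1339/2)) + 2591094 = (-1371194 + 2123/2) + 2591094 = -2740265/2 + 2591094 = 2441923/2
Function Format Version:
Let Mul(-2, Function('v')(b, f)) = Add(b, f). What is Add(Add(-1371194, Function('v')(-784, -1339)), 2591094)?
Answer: Rational(2441923, 2) ≈ 1.2210e+6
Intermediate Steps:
Function('v')(b, f) = Add(Mul(Rational(-1, 2), b), Mul(Rational(-1, 2), f)) (Function('v')(b, f) = Mul(Rational(-1, 2), Add(b, f)) = Add(Mul(Rational(-1, 2), b), Mul(Rational(-1, 2), f)))
Add(Add(-1371194, Function('v')(-784, -1339)), 2591094) = Add(Add(-1371194, Add(Mul(Rational(-1, 2), -784), Mul(Rational(-1, 2), -1339))), 2591094) = Add(Add(-1371194, Add(392, Rational(1339, 2))), 2591094) = Add(Add(-1371194, Rational(2123, 2)), 2591094) = Add(Rational(-2740265, 2), 2591094) = Rational(2441923, 2)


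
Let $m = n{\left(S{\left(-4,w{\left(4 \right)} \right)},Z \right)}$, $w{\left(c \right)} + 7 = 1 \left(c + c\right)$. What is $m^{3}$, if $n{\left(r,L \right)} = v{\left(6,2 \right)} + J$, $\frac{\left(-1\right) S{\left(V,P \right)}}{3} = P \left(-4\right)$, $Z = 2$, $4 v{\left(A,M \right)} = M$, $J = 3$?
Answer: $\frac{343}{8} \approx 42.875$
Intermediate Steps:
$v{\left(A,M \right)} = \frac{M}{4}$
$w{\left(c \right)} = -7 + 2 c$ ($w{\left(c \right)} = -7 + 1 \left(c + c\right) = -7 + 1 \cdot 2 c = -7 + 2 c$)
$S{\left(V,P \right)} = 12 P$ ($S{\left(V,P \right)} = - 3 P \left(-4\right) = - 3 \left(- 4 P\right) = 12 P$)
$n{\left(r,L \right)} = \frac{7}{2}$ ($n{\left(r,L \right)} = \frac{1}{4} \cdot 2 + 3 = \frac{1}{2} + 3 = \frac{7}{2}$)
$m = \frac{7}{2} \approx 3.5$
$m^{3} = \left(\frac{7}{2}\right)^{3} = \frac{343}{8}$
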